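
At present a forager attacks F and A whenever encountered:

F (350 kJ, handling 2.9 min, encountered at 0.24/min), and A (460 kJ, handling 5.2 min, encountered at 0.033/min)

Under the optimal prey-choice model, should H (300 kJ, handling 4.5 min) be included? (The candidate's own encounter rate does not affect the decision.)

On F and A alone, R = ΣλE/(1+Σλh) = 99.18/1.868 = 53.11 kJ/min.
H: E/h = 300/4.5 = 66.67 kJ/min.
66.67 > 53.11, so adding H raises the average — include it.

Yes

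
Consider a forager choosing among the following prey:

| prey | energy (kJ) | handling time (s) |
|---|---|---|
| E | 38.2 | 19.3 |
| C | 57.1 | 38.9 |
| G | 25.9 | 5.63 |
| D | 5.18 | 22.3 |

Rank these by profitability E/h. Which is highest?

Profitability E/h (kJ/s): E = 38.2/19.3 = 1.98, C = 57.1/38.9 = 1.47, G = 25.9/5.63 = 4.6, D = 5.18/22.3 = 0.232.
Ranked: G > E > C > D.

G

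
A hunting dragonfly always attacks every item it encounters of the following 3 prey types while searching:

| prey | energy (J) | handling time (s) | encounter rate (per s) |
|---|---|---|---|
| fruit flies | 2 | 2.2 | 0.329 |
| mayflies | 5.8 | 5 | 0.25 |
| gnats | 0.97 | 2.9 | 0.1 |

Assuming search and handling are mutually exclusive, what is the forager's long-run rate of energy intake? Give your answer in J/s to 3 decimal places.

Energy encountered per unit search time: 0.329×2 + 0.25×5.8 + 0.1×0.97 = 2.205 J/s.
Handling time per unit search time: 0.329×2.2 + 0.25×5 + 0.1×2.9 = 2.264.
Rate = 2.205/(1 + 2.264) = 0.6756 J/s.

0.676 J/s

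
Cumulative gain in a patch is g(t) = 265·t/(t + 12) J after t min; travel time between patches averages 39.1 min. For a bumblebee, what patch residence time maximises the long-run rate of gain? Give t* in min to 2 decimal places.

Optimal t* satisfies g'(t*) = g(t*)/(T + t*).
g'(t) = 265·12/(t + 12)². Setting 265·12/(t+12)² = 265t/[(t+12)(39.1+t)] gives 12(39.1+t) = t(t+12), so t² = 12×39.1 = 469.2.
t* = √469.2 = 21.66 min.

21.66 min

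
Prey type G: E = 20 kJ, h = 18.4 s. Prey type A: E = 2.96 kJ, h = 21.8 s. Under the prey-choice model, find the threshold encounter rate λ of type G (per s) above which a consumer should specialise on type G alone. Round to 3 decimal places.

The zero-one rule: include type A iff E₂/h₂ > λE₁/(1+λh₁). Equality gives the switch point.
λE₁h₂ = E₂ + λE₂h₁ ⇒ λ = E₂/(E₁h₂ − E₂h₁) = 2.96/(436 − 54.46) = 0.007758 per s.

0.008 per s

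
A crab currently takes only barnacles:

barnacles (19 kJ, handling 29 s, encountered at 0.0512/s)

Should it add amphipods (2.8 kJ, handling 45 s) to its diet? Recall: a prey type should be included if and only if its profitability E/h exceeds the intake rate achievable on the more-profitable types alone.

Current rate: (0.0512×19)/(1 + 0.0512×29) = 0.3915 kJ/s.
amphipods: E/h = 2.8/45 = 0.06222 kJ/s.
Since 0.06222 < R, time spent handling amphipods is better spent searching.

No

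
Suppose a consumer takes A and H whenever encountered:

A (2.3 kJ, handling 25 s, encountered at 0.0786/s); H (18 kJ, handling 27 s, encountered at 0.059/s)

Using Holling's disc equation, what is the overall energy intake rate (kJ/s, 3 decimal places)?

0.273 kJ/s

R = Σλ_iE_i / (1 + Σλ_ih_i)
Numerator: 0.0786×2.3 + 0.059×18 = 1.243
Denominator: 1 + 0.0786×25 + 0.059×27 = 4.558
R = 1.243/4.558 = 0.2727 kJ/s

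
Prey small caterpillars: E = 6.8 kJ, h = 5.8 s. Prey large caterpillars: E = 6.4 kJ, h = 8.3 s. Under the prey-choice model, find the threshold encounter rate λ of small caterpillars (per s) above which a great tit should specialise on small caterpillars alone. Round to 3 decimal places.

0.331 per s

Drop large caterpillars once their profitability E₂/h₂ falls below the rate achievable on small caterpillars alone: E₂/h₂ = λE₁/(1 + λh₁).
Solve for λ: λE₁h₂ = E₂(1 + λh₁) → λ(E₁h₂ − E₂h₁) = E₂ → λ = E₂/(E₁h₂ − E₂h₁).
λ = 6.4/(6.8×8.3 − 6.4×5.8) = 6.4/19.32 = 0.3313 per s.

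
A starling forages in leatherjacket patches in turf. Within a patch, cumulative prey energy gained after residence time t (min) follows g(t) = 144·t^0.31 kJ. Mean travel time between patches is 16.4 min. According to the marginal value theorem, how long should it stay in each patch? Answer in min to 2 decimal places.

By the marginal value theorem, leave when the instantaneous gain rate g'(t) equals the habitat-wide average g(t)/(T + t).
g'(t) = 0.31·144·t^-0.69. Setting 0.31·144·t^-0.69 = 144·t^0.31/(16.4+t) gives 0.31(16.4+t) = t, so 0.69·t = 0.31×16.4.
t* = 0.31×16.4/0.69 = 7.368 min.

7.37 min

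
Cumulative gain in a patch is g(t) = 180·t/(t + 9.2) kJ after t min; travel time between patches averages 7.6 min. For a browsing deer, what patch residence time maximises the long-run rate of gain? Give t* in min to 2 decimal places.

By the marginal value theorem, leave when the instantaneous gain rate g'(t) equals the habitat-wide average g(t)/(T + t).
g'(t) = 180·9.2/(t + 9.2)². Setting 180·9.2/(t+9.2)² = 180t/[(t+9.2)(7.6+t)] gives 9.2(7.6+t) = t(t+9.2), so t² = 9.2×7.6 = 69.92.
t* = √69.92 = 8.362 min.

8.36 min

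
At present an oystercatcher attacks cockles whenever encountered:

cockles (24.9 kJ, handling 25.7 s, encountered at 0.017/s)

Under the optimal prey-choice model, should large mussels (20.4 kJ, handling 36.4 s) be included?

Current rate: (0.017×24.9)/(1 + 0.017×25.7) = 0.2946 kJ/s.
large mussels: E/h = 20.4/36.4 = 0.5604 kJ/s.
Since 0.5604 > R, including large mussels increases the long-run rate.

Yes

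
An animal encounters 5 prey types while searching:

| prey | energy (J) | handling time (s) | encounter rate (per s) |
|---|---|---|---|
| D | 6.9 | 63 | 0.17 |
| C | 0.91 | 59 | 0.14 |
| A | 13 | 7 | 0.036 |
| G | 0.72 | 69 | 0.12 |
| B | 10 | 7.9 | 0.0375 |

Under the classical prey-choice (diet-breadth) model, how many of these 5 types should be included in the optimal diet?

2

Profitabilities (E/h, J/s): A 1.86, B 1.27, D 0.11, C 0.0154, G 0.0104. Add prey in this order while the next type's profitability exceeds the intake rate on those already taken.
Rate on top 1: 0.3738. B: 1.27 > 0.3738 → include.
Rate on top 2: 0.5445. D: 0.11 < 0.5445 → exclude; stop.
Optimal diet: A, B — 2 of 5 types.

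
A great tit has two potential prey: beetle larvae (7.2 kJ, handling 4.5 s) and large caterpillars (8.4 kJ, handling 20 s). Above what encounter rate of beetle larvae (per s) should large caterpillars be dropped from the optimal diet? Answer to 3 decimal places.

0.079 per s

Drop large caterpillars once their profitability E₂/h₂ falls below the rate achievable on beetle larvae alone: E₂/h₂ = λE₁/(1 + λh₁).
Solve for λ: λE₁h₂ = E₂(1 + λh₁) → λ(E₁h₂ − E₂h₁) = E₂ → λ = E₂/(E₁h₂ − E₂h₁).
λ = 8.4/(7.2×20 − 8.4×4.5) = 8.4/106.2 = 0.0791 per s.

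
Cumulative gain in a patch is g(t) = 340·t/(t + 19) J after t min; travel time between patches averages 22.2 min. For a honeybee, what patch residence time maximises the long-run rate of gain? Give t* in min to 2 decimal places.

20.54 min

Optimal t* satisfies g'(t*) = g(t*)/(T + t*).
g'(t) = 340·19/(t + 19)². Setting 340·19/(t+19)² = 340t/[(t+19)(22.2+t)] gives 19(22.2+t) = t(t+19), so t² = 19×22.2 = 421.8.
t* = √421.8 = 20.54 min.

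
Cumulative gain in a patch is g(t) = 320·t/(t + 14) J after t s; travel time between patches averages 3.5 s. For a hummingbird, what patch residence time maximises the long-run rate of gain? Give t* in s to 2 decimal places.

By the marginal value theorem, leave when the instantaneous gain rate g'(t) equals the habitat-wide average g(t)/(T + t).
g'(t) = 320·14/(t + 14)². Setting 320·14/(t+14)² = 320t/[(t+14)(3.5+t)] gives 14(3.5+t) = t(t+14), so t² = 14×3.5 = 49.
t* = √49 = 7 s.

7.00 s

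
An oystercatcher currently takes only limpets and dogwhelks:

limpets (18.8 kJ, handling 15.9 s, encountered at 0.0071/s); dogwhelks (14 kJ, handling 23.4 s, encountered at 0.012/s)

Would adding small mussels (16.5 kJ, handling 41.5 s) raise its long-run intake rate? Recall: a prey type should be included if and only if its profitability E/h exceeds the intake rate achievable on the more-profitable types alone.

Current rate: (0.0071×18.8 + 0.012×14)/(1 + 0.0071×15.9 + 0.012×23.4) = 0.2163 kJ/s.
Profitability of small mussels: 16.5/41.5 = 0.3976 kJ/s.
Since 0.3976 > R, including small mussels increases the long-run rate.

Yes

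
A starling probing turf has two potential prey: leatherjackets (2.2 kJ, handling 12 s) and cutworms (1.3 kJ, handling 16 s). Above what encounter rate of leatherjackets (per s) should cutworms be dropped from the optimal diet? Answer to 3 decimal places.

At the threshold, the rate on leatherjackets alone equals the profitability of cutworms: λ·2.2/(1 + λ·12) = 1.3/16 = 0.08125.
Rearranging, λ(2.2 − 0.08125×12) = 0.08125, so λ = 0.08125/1.225 = 0.06633 per s.

0.066 per s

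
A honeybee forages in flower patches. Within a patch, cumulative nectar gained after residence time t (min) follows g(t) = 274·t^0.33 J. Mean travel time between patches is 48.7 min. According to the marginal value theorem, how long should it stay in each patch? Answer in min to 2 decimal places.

23.99 min

Optimal t* satisfies g'(t*) = g(t*)/(T + t*).
g'(t) = 0.33·274·t^-0.67. Setting 0.33·274·t^-0.67 = 274·t^0.33/(48.7+t) gives 0.33(48.7+t) = t, so 0.67·t = 0.33×48.7.
t* = 0.33×48.7/0.67 = 23.99 min.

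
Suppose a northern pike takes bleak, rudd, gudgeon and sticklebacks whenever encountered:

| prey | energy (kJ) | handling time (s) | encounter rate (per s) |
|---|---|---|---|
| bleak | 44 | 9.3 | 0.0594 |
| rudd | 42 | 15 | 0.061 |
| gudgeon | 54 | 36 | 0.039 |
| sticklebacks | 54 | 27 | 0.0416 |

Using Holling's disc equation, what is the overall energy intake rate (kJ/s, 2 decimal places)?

1.91 kJ/s

R = Σλ_iE_i / (1 + Σλ_ih_i)
Numerator: 0.0594×44 + 0.061×42 + 0.039×54 + 0.0416×54 = 9.528
Denominator: 1 + 0.0594×9.3 + 0.061×15 + 0.039×36 + 0.0416×27 = 4.995
R = 9.528/4.995 = 1.908 kJ/s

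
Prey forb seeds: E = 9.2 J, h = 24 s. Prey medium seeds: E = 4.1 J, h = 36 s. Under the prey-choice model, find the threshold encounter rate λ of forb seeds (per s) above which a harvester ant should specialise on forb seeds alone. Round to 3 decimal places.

Drop medium seeds once their profitability E₂/h₂ falls below the rate achievable on forb seeds alone: E₂/h₂ = λE₁/(1 + λh₁).
Solve for λ: λE₁h₂ = E₂(1 + λh₁) → λ(E₁h₂ − E₂h₁) = E₂ → λ = E₂/(E₁h₂ − E₂h₁).
λ = 4.1/(9.2×36 − 4.1×24) = 4.1/232.8 = 0.01761 per s.

0.018 per s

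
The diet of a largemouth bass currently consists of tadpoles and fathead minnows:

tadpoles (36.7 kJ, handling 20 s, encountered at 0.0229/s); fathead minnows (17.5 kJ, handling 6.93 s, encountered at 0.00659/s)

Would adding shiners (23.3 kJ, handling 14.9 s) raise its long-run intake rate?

Intake rate on the current diet: R = (0.0229×36.7 + 0.00659×17.5) / (1 + 0.0229×20 + 0.00659×6.93) = 0.9558/1.504 = 0.6356 kJ/s.
shiners: E/h = 23.3/14.9 = 1.564 kJ/s.
Since 1.564 > R, including shiners increases the long-run rate.

Yes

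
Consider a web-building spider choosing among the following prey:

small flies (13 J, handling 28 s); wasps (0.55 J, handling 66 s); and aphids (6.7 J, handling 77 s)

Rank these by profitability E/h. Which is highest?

In descending order of E/h:
small flies: 13/28 = 0.464 J/s
aphids: 6.7/77 = 0.087 J/s
wasps: 0.55/66 = 0.00833 J/s

small flies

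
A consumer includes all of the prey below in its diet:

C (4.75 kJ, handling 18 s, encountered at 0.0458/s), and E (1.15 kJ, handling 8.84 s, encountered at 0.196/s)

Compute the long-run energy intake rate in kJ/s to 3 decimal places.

0.125 kJ/s

R = (0.0458×4.75 + 0.196×1.15) / (1 + 0.0458×18 + 0.196×8.84) = 0.4429/3.557 = 0.1245 kJ/s.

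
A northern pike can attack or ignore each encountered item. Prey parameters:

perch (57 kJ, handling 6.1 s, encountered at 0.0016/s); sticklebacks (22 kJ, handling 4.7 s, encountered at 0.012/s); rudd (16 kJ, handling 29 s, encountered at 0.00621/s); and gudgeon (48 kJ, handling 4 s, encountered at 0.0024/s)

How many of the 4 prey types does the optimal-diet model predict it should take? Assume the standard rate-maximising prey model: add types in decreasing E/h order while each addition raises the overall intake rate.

4

Profitabilities (E/h, kJ/s): gudgeon 12, perch 9.34, sticklebacks 4.68, rudd 0.552. Add prey in this order while the next type's profitability exceeds the intake rate on those already taken.
Rate on top 1: 0.1141. perch: 9.34 > 0.1141 → include.
Rate on top 2: 0.2025. sticklebacks: 4.68 > 0.2025 → include.
Rate on top 3: 0.4373. rudd: 0.552 > 0.4373 → include.
Optimal diet: gudgeon, perch, sticklebacks, rudd — 4 of 4 types.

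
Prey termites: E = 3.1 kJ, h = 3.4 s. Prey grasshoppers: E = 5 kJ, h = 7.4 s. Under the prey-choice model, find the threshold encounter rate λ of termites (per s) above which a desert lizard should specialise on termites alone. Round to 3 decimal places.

At the threshold, the rate on termites alone equals the profitability of grasshoppers: λ·3.1/(1 + λ·3.4) = 5/7.4 = 0.6757.
Rearranging, λ(3.1 − 0.6757×3.4) = 0.6757, so λ = 0.6757/0.8027 = 0.8418 per s.

0.842 per s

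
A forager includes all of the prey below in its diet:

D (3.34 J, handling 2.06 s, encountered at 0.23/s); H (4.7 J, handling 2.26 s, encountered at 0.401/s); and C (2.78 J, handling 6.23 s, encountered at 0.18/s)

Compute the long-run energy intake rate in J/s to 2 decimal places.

R = (0.23×3.34 + 0.401×4.7 + 0.18×2.78) / (1 + 0.23×2.06 + 0.401×2.26 + 0.18×6.23) = 3.153/3.501 = 0.9006 J/s.

0.90 J/s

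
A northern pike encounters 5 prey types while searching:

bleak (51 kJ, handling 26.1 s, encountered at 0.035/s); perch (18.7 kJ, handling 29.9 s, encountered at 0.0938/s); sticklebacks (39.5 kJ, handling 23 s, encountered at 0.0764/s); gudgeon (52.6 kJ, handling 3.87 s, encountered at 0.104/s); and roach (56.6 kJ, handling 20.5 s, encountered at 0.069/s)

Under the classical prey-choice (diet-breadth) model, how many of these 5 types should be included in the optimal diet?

1

Profitabilities (E/h, kJ/s): gudgeon 13.6, roach 2.76, bleak 1.95, sticklebacks 1.72, perch 0.625. Add prey in this order while the next type's profitability exceeds the intake rate on those already taken.
Rate on top 1: 3.901. roach: 2.76 < 3.901 → exclude; stop.
Optimal diet: gudgeon — 1 of 5 types.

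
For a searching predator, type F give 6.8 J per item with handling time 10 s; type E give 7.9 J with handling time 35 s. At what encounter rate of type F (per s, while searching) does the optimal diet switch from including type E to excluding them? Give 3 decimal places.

Drop type E once their profitability E₂/h₂ falls below the rate achievable on type F alone: E₂/h₂ = λE₁/(1 + λh₁).
Solve for λ: λE₁h₂ = E₂(1 + λh₁) → λ(E₁h₂ − E₂h₁) = E₂ → λ = E₂/(E₁h₂ − E₂h₁).
λ = 7.9/(6.8×35 − 7.9×10) = 7.9/159 = 0.04969 per s.

0.050 per s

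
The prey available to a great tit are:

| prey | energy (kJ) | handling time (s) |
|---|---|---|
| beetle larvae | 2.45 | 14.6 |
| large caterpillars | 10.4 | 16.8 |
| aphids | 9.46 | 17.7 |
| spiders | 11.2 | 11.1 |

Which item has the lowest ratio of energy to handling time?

beetle larvae

In descending order of E/h:
spiders: 11.2/11.1 = 1.01 kJ/s
large caterpillars: 10.4/16.8 = 0.619 kJ/s
aphids: 9.46/17.7 = 0.534 kJ/s
beetle larvae: 2.45/14.6 = 0.168 kJ/s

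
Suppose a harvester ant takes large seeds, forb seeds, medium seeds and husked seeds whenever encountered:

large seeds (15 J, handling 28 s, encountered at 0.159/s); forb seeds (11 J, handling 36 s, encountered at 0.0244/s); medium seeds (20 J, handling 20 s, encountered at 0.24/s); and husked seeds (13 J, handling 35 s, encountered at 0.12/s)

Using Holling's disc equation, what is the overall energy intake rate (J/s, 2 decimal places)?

R = Σλ_iE_i / (1 + Σλ_ih_i)
Numerator: 0.159×15 + 0.0244×11 + 0.24×20 + 0.12×13 = 9.013
Denominator: 1 + 0.159×28 + 0.0244×36 + 0.24×20 + 0.12×35 = 15.33
R = 9.013/15.33 = 0.5879 J/s

0.59 J/s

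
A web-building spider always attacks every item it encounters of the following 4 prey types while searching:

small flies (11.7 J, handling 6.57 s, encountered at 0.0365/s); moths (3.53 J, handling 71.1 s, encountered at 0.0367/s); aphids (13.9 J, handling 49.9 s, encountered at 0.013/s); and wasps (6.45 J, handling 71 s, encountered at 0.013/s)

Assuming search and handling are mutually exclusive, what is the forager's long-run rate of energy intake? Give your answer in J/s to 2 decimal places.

0.15 J/s

R = (0.0365×11.7 + 0.0367×3.53 + 0.013×13.9 + 0.013×6.45) / (1 + 0.0365×6.57 + 0.0367×71.1 + 0.013×49.9 + 0.013×71) = 0.8212/5.421 = 0.1515 J/s.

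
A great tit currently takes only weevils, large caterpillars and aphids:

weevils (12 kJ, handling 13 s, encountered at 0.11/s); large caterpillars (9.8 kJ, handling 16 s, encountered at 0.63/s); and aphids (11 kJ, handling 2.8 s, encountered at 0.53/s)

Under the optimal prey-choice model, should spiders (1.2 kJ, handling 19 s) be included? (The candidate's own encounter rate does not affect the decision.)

No

Current rate: (0.11×12 + 0.63×9.8 + 0.53×11)/(1 + 0.11×13 + 0.63×16 + 0.53×2.8) = 0.9521 kJ/s.
Profitability of spiders: 1.2/19 = 0.06316 kJ/s.
0.06316 < 0.9521, so adding spiders would lower the average — exclude it.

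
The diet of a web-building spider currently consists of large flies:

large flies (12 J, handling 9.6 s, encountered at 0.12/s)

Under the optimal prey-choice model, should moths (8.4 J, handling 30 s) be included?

No

Intake rate on the current diet: R = (0.12×12) / (1 + 0.12×9.6) = 1.44/2.152 = 0.6691 J/s.
Profitability of moths: 8.4/30 = 0.28 J/s.
0.28 < 0.6691, so adding moths would lower the average — exclude it.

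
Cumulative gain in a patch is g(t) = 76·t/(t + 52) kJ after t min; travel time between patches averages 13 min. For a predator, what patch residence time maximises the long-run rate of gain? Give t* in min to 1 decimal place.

Optimal t* satisfies g'(t*) = g(t*)/(T + t*).
g'(t) = 76·52/(t + 52)². Setting 76·52/(t+52)² = 76t/[(t+52)(13+t)] gives 52(13+t) = t(t+52), so t² = 52×13 = 676.
t* = √676 = 26 min.

26.0 min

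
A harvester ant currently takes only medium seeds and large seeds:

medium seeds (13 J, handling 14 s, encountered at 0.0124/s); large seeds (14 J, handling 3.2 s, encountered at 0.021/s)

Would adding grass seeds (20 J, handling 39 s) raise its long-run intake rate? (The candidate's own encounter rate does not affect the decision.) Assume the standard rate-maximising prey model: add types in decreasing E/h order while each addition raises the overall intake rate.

Yes

On medium seeds and large seeds alone, R = ΣλE/(1+Σλh) = 0.4552/1.241 = 0.3669 J/s.
grass seeds: E/h = 20/39 = 0.5128 J/s.
0.5128 > 0.3669, so adding grass seeds raises the average — include it.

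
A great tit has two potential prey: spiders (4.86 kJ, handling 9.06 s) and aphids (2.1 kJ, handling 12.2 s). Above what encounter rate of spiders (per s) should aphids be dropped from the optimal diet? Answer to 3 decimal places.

At the threshold, the rate on spiders alone equals the profitability of aphids: λ·4.86/(1 + λ·9.06) = 2.1/12.2 = 0.1721.
Rearranging, λ(4.86 − 0.1721×9.06) = 0.1721, so λ = 0.1721/3.3 = 0.05215 per s.

0.052 per s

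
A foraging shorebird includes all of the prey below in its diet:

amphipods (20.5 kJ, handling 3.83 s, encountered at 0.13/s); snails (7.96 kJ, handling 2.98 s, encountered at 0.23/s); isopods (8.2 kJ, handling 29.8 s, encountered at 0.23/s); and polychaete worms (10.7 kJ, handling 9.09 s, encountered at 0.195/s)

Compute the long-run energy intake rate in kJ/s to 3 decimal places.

0.783 kJ/s

R = (0.13×20.5 + 0.23×7.96 + 0.23×8.2 + 0.195×10.7) / (1 + 0.13×3.83 + 0.23×2.98 + 0.23×29.8 + 0.195×9.09) = 8.468/10.81 = 0.7834 kJ/s.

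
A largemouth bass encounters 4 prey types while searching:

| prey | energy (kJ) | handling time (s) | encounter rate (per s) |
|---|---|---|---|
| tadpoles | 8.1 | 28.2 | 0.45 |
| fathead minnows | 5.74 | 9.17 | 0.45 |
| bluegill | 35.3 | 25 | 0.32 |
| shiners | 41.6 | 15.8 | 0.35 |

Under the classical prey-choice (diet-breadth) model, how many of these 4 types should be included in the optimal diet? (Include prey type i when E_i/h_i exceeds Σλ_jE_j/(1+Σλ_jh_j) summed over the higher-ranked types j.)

E/h in descending order: shiners 2.63, bluegill 1.41, fathead minnows 0.626, tadpoles 0.287 kJ/s. The optimal diet is the largest prefix of this list for which every included type satisfies E_i/h_i > R on the types above it.
Rate on top 1: 2.23. bluegill: 1.41 < 2.23 → exclude; stop.
Optimal diet: shiners — 1 of 4 types.

1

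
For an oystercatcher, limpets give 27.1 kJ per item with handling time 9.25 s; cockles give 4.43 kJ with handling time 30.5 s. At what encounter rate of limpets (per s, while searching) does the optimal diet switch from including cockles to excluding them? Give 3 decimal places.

0.006 per s

The zero-one rule: include cockles iff E₂/h₂ > λE₁/(1+λh₁). Equality gives the switch point.
λE₁h₂ = E₂ + λE₂h₁ ⇒ λ = E₂/(E₁h₂ − E₂h₁) = 4.43/(826.6 − 40.98) = 0.005639 per s.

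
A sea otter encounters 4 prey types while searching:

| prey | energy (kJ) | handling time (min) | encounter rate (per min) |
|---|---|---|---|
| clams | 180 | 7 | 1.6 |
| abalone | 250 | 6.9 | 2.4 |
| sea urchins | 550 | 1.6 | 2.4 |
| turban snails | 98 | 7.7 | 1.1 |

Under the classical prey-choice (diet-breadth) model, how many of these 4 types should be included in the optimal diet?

E/h in descending order: sea urchins 344, abalone 36.2, clams 25.7, turban snails 12.7 kJ/min. The optimal diet is the largest prefix of this list for which every included type satisfies E_i/h_i > R on the types above it.
Rate on top 1: 272.7. abalone: 36.2 < 272.7 → exclude; stop.
Optimal diet: sea urchins — 1 of 4 types.

1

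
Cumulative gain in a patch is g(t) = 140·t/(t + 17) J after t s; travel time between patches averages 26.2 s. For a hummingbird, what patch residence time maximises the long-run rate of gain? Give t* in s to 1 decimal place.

Optimal t* satisfies g'(t*) = g(t*)/(T + t*).
g'(t) = 140·17/(t + 17)². Setting 140·17/(t+17)² = 140t/[(t+17)(26.2+t)] gives 17(26.2+t) = t(t+17), so t² = 17×26.2 = 445.4.
t* = √445.4 = 21.1 s.

21.1 s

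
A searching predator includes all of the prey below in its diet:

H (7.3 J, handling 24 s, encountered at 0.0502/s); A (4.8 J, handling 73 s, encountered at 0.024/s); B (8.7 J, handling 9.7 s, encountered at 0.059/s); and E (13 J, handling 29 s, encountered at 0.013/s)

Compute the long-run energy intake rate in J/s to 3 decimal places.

0.237 J/s

Energy encountered per unit search time: 0.0502×7.3 + 0.024×4.8 + 0.059×8.7 + 0.013×13 = 1.164 J/s.
Handling time per unit search time: 0.0502×24 + 0.024×73 + 0.059×9.7 + 0.013×29 = 3.906.
Rate = 1.164/(1 + 3.906) = 0.2372 J/s.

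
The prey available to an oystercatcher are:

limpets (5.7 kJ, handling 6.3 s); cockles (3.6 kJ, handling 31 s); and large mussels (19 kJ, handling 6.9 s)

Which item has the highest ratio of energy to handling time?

In descending order of E/h:
large mussels: 19/6.9 = 2.75 kJ/s
limpets: 5.7/6.3 = 0.905 kJ/s
cockles: 3.6/31 = 0.116 kJ/s

large mussels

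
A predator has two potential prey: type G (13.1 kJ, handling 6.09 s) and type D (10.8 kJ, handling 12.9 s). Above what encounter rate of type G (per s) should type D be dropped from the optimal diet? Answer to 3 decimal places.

0.105 per s

At the threshold, the rate on type G alone equals the profitability of type D: λ·13.1/(1 + λ·6.09) = 10.8/12.9 = 0.8372.
Rearranging, λ(13.1 − 0.8372×6.09) = 0.8372, so λ = 0.8372/8.001 = 0.1046 per s.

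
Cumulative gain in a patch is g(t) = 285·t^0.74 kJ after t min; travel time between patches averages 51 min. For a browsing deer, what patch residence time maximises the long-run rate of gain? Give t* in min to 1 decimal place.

By the marginal value theorem, leave when the instantaneous gain rate g'(t) equals the habitat-wide average g(t)/(T + t).
g'(t) = 0.74·285·t^-0.26. Setting 0.74·285·t^-0.26 = 285·t^0.74/(51+t) gives 0.74(51+t) = t, so 0.26·t = 0.74×51.
t* = 0.74×51/0.26 = 145.2 min.

145.2 min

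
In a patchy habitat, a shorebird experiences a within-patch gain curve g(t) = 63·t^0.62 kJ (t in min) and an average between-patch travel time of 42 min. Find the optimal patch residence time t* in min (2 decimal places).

68.53 min

By the marginal value theorem, leave when the instantaneous gain rate g'(t) equals the habitat-wide average g(t)/(T + t).
g'(t) = 0.62·63·t^-0.38. Setting 0.62·63·t^-0.38 = 63·t^0.62/(42+t) gives 0.62(42+t) = t, so 0.38·t = 0.62×42.
t* = 0.62×42/0.38 = 68.53 min.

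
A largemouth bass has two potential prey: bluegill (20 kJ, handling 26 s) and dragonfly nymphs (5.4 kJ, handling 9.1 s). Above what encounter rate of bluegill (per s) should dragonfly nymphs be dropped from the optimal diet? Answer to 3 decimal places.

0.130 per s

The zero-one rule: include dragonfly nymphs iff E₂/h₂ > λE₁/(1+λh₁). Equality gives the switch point.
λE₁h₂ = E₂ + λE₂h₁ ⇒ λ = E₂/(E₁h₂ − E₂h₁) = 5.4/(182 − 140.4) = 0.1298 per s.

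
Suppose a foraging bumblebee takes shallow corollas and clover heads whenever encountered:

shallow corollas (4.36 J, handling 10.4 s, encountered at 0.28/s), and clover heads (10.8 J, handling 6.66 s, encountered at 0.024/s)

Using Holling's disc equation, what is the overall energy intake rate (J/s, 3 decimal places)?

0.363 J/s

R = Σλ_iE_i / (1 + Σλ_ih_i)
Numerator: 0.28×4.36 + 0.024×10.8 = 1.48
Denominator: 1 + 0.28×10.4 + 0.024×6.66 = 4.072
R = 1.48/4.072 = 0.3635 J/s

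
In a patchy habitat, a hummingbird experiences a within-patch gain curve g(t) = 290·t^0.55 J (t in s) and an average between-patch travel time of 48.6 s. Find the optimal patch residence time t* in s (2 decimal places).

59.40 s

Maximise g(t)/(T+t): set derivative to zero → g'(t)(T+t) = g(t).
g'(t) = 0.55·290·t^-0.45. Setting 0.55·290·t^-0.45 = 290·t^0.55/(48.6+t) gives 0.55(48.6+t) = t, so 0.45·t = 0.55×48.6.
t* = 0.55×48.6/0.45 = 59.4 s.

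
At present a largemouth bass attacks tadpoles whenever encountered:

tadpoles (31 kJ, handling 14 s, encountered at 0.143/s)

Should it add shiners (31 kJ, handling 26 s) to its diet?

No

On tadpoles alone, R = ΣλE/(1+Σλh) = 4.433/3.002 = 1.477 kJ/s.
shiners: E/h = 31/26 = 1.192 kJ/s.
Since 1.192 < R, time spent handling shiners is better spent searching.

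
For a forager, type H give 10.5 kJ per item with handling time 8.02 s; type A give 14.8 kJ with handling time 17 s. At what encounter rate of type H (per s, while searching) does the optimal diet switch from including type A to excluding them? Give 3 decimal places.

0.247 per s

The zero-one rule: include type A iff E₂/h₂ > λE₁/(1+λh₁). Equality gives the switch point.
λE₁h₂ = E₂ + λE₂h₁ ⇒ λ = E₂/(E₁h₂ − E₂h₁) = 14.8/(178.5 − 118.7) = 0.2475 per s.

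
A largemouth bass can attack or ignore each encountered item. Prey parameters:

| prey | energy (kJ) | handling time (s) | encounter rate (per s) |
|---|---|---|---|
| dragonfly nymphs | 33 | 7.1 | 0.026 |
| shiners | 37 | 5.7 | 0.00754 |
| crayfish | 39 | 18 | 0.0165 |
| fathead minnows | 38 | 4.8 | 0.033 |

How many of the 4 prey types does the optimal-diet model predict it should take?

4

Profitabilities (E/h, kJ/s): fathead minnows 7.92, shiners 6.49, dragonfly nymphs 4.65, crayfish 2.17. Add prey in this order while the next type's profitability exceeds the intake rate on those already taken.
Rate on top 1: 1.083. shiners: 6.49 > 1.083 → include.
Rate on top 2: 1.276. dragonfly nymphs: 4.65 > 1.276 → include.
Rate on top 3: 1.725. crayfish: 2.17 > 1.725 → include.
Optimal diet: fathead minnows, shiners, dragonfly nymphs, crayfish — 4 of 4 types.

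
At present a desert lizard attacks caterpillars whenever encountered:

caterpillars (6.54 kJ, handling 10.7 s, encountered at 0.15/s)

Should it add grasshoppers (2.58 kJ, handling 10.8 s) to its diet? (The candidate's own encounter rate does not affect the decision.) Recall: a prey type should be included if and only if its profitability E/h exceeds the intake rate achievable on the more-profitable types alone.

No

Current rate: (0.15×6.54)/(1 + 0.15×10.7) = 0.3766 kJ/s.
grasshoppers: E/h = 2.58/10.8 = 0.2389 kJ/s.
Since 0.2389 < R, time spent handling grasshoppers is better spent searching.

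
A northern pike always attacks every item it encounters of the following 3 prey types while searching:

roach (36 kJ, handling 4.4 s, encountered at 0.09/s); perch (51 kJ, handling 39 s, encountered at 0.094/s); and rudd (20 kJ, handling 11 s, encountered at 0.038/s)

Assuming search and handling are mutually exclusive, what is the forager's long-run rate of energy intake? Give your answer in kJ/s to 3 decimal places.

1.605 kJ/s

Energy encountered per unit search time: 0.09×36 + 0.094×51 + 0.038×20 = 8.794 kJ/s.
Handling time per unit search time: 0.09×4.4 + 0.094×39 + 0.038×11 = 4.48.
Rate = 8.794/(1 + 4.48) = 1.605 kJ/s.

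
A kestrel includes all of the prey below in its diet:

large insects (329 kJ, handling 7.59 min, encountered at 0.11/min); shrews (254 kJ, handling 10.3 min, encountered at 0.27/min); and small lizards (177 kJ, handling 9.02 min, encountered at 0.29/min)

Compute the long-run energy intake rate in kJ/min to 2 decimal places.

21.59 kJ/min

Energy encountered per unit search time: 0.11×329 + 0.27×254 + 0.29×177 = 156.1 kJ/min.
Handling time per unit search time: 0.11×7.59 + 0.27×10.3 + 0.29×9.02 = 6.232.
Rate = 156.1/(1 + 6.232) = 21.59 kJ/min.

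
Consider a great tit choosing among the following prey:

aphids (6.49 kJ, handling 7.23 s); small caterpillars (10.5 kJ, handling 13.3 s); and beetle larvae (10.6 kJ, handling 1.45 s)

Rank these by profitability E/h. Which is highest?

beetle larvae

Profitability E/h (kJ/s): aphids = 6.49/7.23 = 0.898, small caterpillars = 10.5/13.3 = 0.789, beetle larvae = 10.6/1.45 = 7.31.
Ranked: beetle larvae > aphids > small caterpillars.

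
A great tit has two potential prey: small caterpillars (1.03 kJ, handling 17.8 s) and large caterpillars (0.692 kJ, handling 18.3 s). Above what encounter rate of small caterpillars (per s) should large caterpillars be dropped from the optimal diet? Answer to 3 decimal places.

0.106 per s

The zero-one rule: include large caterpillars iff E₂/h₂ > λE₁/(1+λh₁). Equality gives the switch point.
λE₁h₂ = E₂ + λE₂h₁ ⇒ λ = E₂/(E₁h₂ − E₂h₁) = 0.692/(18.85 − 12.32) = 0.1059 per s.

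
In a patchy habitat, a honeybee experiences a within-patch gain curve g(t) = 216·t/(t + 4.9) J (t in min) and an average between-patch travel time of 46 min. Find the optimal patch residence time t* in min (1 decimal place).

Optimal t* satisfies g'(t*) = g(t*)/(T + t*).
g'(t) = 216·4.9/(t + 4.9)². Setting 216·4.9/(t+4.9)² = 216t/[(t+4.9)(46+t)] gives 4.9(46+t) = t(t+4.9), so t² = 4.9×46 = 225.4.
t* = √225.4 = 15.01 min.

15.0 min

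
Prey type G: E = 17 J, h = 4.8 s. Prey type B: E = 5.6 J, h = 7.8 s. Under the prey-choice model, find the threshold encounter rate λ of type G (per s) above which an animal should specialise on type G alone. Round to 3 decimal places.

0.053 per s

At the threshold, the rate on type G alone equals the profitability of type B: λ·17/(1 + λ·4.8) = 5.6/7.8 = 0.7179.
Rearranging, λ(17 − 0.7179×4.8) = 0.7179, so λ = 0.7179/13.55 = 0.05297 per s.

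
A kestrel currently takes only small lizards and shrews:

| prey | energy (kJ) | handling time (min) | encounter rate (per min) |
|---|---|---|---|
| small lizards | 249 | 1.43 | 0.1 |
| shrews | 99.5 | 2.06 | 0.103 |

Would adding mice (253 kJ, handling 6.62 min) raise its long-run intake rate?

On small lizards and shrews alone, R = ΣλE/(1+Σλh) = 35.15/1.355 = 25.94 kJ/min.
Profitability of mice: 253/6.62 = 38.22 kJ/min.
Since 38.22 > R, including mice increases the long-run rate.

Yes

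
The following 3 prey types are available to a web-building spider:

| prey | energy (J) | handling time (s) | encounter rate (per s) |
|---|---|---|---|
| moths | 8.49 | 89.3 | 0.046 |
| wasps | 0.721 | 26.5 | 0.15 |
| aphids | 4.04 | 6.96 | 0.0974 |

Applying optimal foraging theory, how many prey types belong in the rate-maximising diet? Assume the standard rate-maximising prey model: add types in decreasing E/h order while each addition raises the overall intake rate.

1

E/h in descending order: aphids 0.58, moths 0.0951, wasps 0.0272 J/s. The optimal diet is the largest prefix of this list for which every included type satisfies E_i/h_i > R on the types above it.
Rate on top 1: 0.2345. moths: 0.0951 < 0.2345 → exclude; stop.
Optimal diet: aphids — 1 of 3 types.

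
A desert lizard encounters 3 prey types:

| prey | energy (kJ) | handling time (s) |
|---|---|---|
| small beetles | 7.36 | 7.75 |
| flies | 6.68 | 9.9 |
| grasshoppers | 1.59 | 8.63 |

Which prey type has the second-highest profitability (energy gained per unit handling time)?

Profitability E/h (kJ/s): small beetles = 7.36/7.75 = 0.95, flies = 6.68/9.9 = 0.675, grasshoppers = 1.59/8.63 = 0.184.
Ranked: small beetles > flies > grasshoppers.

flies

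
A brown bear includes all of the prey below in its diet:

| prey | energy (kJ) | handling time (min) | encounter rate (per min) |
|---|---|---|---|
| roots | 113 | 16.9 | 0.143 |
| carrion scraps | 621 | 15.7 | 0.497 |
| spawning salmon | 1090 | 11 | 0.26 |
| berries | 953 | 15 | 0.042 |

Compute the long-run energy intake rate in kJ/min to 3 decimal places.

44.068 kJ/min

R = Σλ_iE_i / (1 + Σλ_ih_i)
Numerator: 0.143×113 + 0.497×621 + 0.26×1090 + 0.042×953 = 648.2
Denominator: 1 + 0.143×16.9 + 0.497×15.7 + 0.26×11 + 0.042×15 = 14.71
R = 648.2/14.71 = 44.07 kJ/min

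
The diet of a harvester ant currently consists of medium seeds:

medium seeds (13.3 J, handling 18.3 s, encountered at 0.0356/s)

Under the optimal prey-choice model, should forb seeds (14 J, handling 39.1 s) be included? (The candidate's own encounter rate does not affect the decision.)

Yes

Current rate: (0.0356×13.3)/(1 + 0.0356×18.3) = 0.2867 J/s.
forb seeds: E/h = 14/39.1 = 0.3581 J/s.
0.3581 > 0.2867, so adding forb seeds raises the average — include it.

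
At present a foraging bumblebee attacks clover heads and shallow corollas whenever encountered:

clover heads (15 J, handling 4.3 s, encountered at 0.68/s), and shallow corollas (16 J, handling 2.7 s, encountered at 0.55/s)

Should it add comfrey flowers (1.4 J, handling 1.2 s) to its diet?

No

Intake rate on the current diet: R = (0.68×15 + 0.55×16) / (1 + 0.68×4.3 + 0.55×2.7) = 19/5.409 = 3.513 J/s.
comfrey flowers: E/h = 1.4/1.2 = 1.167 J/s.
Since 1.167 < R, time spent handling comfrey flowers is better spent searching.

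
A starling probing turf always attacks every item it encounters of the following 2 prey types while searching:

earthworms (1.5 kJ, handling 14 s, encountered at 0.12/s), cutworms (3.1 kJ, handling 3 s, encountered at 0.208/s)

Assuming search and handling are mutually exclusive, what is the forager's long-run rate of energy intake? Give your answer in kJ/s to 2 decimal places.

R = Σλ_iE_i / (1 + Σλ_ih_i)
Numerator: 0.12×1.5 + 0.208×3.1 = 0.8248
Denominator: 1 + 0.12×14 + 0.208×3 = 3.304
R = 0.8248/3.304 = 0.2496 kJ/s

0.25 kJ/s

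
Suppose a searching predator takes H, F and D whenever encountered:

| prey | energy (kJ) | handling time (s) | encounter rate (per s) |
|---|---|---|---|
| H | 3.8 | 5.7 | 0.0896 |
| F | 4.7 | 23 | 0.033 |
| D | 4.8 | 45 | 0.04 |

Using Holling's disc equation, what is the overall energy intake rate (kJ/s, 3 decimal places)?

R = Σλ_iE_i / (1 + Σλ_ih_i)
Numerator: 0.0896×3.8 + 0.033×4.7 + 0.04×4.8 = 0.6876
Denominator: 1 + 0.0896×5.7 + 0.033×23 + 0.04×45 = 4.07
R = 0.6876/4.07 = 0.169 kJ/s

0.169 kJ/s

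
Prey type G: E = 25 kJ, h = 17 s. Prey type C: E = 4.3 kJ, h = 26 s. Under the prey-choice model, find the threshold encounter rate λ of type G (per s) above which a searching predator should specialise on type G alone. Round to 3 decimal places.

Drop type C once their profitability E₂/h₂ falls below the rate achievable on type G alone: E₂/h₂ = λE₁/(1 + λh₁).
Solve for λ: λE₁h₂ = E₂(1 + λh₁) → λ(E₁h₂ − E₂h₁) = E₂ → λ = E₂/(E₁h₂ − E₂h₁).
λ = 4.3/(25×26 − 4.3×17) = 4.3/576.9 = 0.007454 per s.

0.007 per s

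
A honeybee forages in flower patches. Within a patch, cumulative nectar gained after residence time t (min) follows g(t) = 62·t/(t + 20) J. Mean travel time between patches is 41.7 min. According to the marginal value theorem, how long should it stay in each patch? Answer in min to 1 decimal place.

28.9 min

Maximise g(t)/(T+t): set derivative to zero → g'(t)(T+t) = g(t).
g'(t) = 62·20/(t + 20)². Setting 62·20/(t+20)² = 62t/[(t+20)(41.7+t)] gives 20(41.7+t) = t(t+20), so t² = 20×41.7 = 834.
t* = √834 = 28.88 min.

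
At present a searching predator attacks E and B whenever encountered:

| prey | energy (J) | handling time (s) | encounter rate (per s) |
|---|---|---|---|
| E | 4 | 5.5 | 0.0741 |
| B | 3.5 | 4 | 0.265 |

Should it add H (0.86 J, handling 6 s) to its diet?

Intake rate on the current diet: R = (0.0741×4 + 0.265×3.5) / (1 + 0.0741×5.5 + 0.265×4) = 1.224/2.468 = 0.496 J/s.
Profitability of H: 0.86/6 = 0.1433 J/s.
Since 0.1433 < R, time spent handling H is better spent searching.

No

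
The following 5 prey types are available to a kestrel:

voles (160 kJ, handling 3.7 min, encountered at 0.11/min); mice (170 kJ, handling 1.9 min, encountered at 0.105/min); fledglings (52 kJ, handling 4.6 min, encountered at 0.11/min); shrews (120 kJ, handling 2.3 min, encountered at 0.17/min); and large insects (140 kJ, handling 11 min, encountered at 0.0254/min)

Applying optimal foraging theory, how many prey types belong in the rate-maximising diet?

E/h in descending order: mice 89.5, shrews 52.2, voles 43.2, large insects 12.7, fledglings 11.3 kJ/min. The optimal diet is the largest prefix of this list for which every included type satisfies E_i/h_i > R on the types above it.
Rate on top 1: 14.88. shrews: 52.2 > 14.88 → include.
Rate on top 2: 24.05. voles: 43.2 > 24.05 → include.
Rate on top 3: 27.96. large insects: 12.7 < 27.96 → exclude; stop.
Optimal diet: mice, shrews, voles — 3 of 5 types.

3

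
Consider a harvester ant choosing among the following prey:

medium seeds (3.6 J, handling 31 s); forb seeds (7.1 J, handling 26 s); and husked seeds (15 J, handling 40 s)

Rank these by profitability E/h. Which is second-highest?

forb seeds

Profitability E/h (J/s): medium seeds = 3.6/31 = 0.116, forb seeds = 7.1/26 = 0.273, husked seeds = 15/40 = 0.375.
Ranked: husked seeds > forb seeds > medium seeds.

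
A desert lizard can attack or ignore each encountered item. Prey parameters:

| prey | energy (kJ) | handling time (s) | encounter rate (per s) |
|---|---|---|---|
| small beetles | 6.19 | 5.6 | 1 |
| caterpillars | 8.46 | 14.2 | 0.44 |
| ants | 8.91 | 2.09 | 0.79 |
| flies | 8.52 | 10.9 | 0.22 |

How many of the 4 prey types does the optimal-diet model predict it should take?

Profitabilities (E/h, kJ/s): ants 4.26, small beetles 1.11, flies 0.782, caterpillars 0.596. Add prey in this order while the next type's profitability exceeds the intake rate on those already taken.
Rate on top 1: 2.655. small beetles: 1.11 < 2.655 → exclude; stop.
Optimal diet: ants — 1 of 4 types.

1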